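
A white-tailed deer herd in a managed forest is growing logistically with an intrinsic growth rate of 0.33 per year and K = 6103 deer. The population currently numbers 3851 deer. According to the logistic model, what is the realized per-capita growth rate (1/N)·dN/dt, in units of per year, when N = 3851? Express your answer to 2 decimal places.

(1/N)·dN/dt = r(1 − N/K) = 0.33 × (1 − 3851/6103).
= 0.33 × 0.369 = 0.12177.

0.12 per year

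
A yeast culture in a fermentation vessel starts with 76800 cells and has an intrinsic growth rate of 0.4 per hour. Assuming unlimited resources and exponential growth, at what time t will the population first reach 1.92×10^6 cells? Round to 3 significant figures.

Set N₀·e^(rt) = 1.92×10^6: e^(0.4·t) = 1.92×10^6/76800 = 25.
0.4·t = ln(25) = 3.2189, so t = 3.2189/0.4 = 8.0472.

8.05 hours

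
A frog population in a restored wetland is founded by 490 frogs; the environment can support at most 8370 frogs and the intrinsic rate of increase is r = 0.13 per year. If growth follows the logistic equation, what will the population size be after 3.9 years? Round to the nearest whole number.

783 frogs

A = (K − N₀)/N₀ = (8370 − 490)/490 = 16.082.
N(t) = K/(1 + A·e^(−rt)) = 8370/(1 + 16.082×e^(−0.13×3.9)).
e^(−0.507) = 0.6023; denominator = 1 + 16.082×0.6023 = 10.686.
N = 8370/10.686 = 783.27.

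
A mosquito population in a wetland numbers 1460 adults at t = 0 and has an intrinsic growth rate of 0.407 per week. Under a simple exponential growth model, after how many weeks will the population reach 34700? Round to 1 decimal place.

7.8 weeks

Set N₀·e^(rt) = 34700: e^(0.407·t) = 34700/1460 = 23.767.
0.407·t = ln(23.767) = 3.1683, so t = 3.1683/0.407 = 7.7845.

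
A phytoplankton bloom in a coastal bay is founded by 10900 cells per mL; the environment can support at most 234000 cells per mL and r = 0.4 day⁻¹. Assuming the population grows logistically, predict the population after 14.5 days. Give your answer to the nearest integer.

220346 cells per mL

A = (K − N₀)/N₀ = (234000 − 10900)/10900 = 20.468.
N(t) = K/(1 + A·e^(−rt)) = 234000/(1 + 20.468×e^(−0.4×14.5)).
e^(−5.8) = 0.0030276; denominator = 1 + 20.468×0.0030276 = 1.062.
N = 234000/1.062 = 220346.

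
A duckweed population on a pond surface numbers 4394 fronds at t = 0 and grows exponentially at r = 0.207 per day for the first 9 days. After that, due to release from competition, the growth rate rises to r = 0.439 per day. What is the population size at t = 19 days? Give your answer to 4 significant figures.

2283000 fronds

Phase 1: N(9) = 4394·e^(0.207×9) = 4394·e^1.863 = 28310.7.
Phase 2 runs for 19 − 9 = 10 days at r = 0.439.
N(19) = 28310.7·e^(0.439×10) = 28310.7·e^4.39 = 2.282987×10^6.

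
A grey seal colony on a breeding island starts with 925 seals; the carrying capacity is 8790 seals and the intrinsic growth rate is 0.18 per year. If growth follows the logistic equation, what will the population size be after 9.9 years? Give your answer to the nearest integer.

3616 seals

A = (K − N₀)/N₀ = (8790 − 925)/925 = 8.5027.
N(t) = K/(1 + A·e^(−rt)) = 8790/(1 + 8.5027×e^(−0.18×9.9)).
e^(−1.782) = 0.1683; denominator = 1 + 8.5027×0.1683 = 2.431.
N = 8790/2.431 = 3615.77.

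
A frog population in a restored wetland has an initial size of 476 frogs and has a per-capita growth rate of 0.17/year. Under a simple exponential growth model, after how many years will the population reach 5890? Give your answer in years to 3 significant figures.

Set N₀·e^(rt) = 5890: e^(0.17·t) = 5890/476 = 12.374.
0.17·t = ln(12.374) = 2.5156, so t = 2.5156/0.17 = 14.798.

14.8 years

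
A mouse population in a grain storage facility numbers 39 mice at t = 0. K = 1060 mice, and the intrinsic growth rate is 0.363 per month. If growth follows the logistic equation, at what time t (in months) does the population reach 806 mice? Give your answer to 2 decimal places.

A = (K − N₀)/N₀ = (1060 − 39)/39 = 26.179.
Solve 1060/(1 + 26.179·e^(−0.363t)) = 806: 1 + 26.179·e^(−0.363t) = 1.3151, so e^(−0.363t) = 0.0120375.
−0.363·t = ln(0.0120375) = -4.4197, so t = 4.4197/0.363 = 12.176.

12.18 months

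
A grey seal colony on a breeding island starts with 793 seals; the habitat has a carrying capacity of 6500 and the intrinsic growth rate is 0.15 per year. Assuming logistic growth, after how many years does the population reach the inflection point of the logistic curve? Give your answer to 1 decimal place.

13.2 years

Logistic growth is fastest at N = K/2 = 3250.
A = (K − N₀)/N₀ = 7.1967. Set K/(1 + A·e^(−rt)) = K/2 → A·e^(−rt) = 1.
e^(−0.15t) = 1/7.1967 = 0.138952, so t = ln(7.1967)/0.15 = 1.9736/0.15 = 13.158.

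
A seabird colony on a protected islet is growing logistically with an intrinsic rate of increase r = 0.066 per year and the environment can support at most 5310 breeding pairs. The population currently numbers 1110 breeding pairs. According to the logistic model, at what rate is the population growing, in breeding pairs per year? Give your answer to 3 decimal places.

57.946 breeding pairs per year

dN/dt = rN(1 − N/K) = 0.066 × 1110 × (1 − 1110/5310).
1 − 1110/5310 = 0.79096; dN/dt = 0.066 × 1110 × 0.79096 = 57.946.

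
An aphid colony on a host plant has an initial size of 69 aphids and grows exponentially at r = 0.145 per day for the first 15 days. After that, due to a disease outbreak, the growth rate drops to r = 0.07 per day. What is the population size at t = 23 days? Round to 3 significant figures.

Phase 1: N(15) = 69·e^(0.145×15) = 69·e^2.175 = 607.351.
Phase 2 runs for 23 − 15 = 8 days at r = 0.07.
N(23) = 607.351·e^(0.07×8) = 607.351·e^0.56 = 1063.27.

1060 aphids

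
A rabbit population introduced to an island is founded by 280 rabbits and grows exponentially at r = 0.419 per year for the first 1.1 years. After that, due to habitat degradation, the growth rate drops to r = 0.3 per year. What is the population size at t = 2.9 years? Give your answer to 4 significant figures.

Phase 1: N(1.1) = 280·e^(0.419×1.1) = 280·e^0.4609 = 443.94.
Phase 2 runs for 2.9 − 1.1 = 1.8 years at r = 0.3.
N(2.9) = 443.94·e^(0.3×1.8) = 443.94·e^0.54 = 761.804.

761.8 rabbits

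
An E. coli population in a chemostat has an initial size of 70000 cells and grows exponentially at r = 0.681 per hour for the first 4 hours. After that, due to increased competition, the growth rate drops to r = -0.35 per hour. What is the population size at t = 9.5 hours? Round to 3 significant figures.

Phase 1: N(4) = 70000·e^(0.681×4) = 70000·e^2.724 = 1.066882×10^6.
Phase 2 runs for 9.5 − 4 = 5.5 hours at r = -0.35.
N(9.5) = 1.066882×10^6·e^(-0.35×5.5) = 1.066882×10^6·e^-1.925 = 155632.

156000 cells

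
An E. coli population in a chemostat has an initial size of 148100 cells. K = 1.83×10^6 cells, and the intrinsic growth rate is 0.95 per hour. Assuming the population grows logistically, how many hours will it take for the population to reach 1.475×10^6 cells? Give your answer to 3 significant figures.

A = (K − N₀)/N₀ = (1.83×10^6 − 148100)/148100 = 11.357.
Solve 1.83×10^6/(1 + 11.357·e^(−0.95t)) = 1.475×10^6: 1 + 11.357·e^(−0.95t) = 1.2407, so e^(−0.95t) = 0.0211929.
−0.95·t = ln(0.0211929) = -3.8541, so t = 3.8541/0.95 = 4.0569.

4.06 hours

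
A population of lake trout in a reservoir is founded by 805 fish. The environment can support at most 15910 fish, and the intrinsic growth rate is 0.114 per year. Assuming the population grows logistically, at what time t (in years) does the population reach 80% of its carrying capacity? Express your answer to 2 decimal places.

37.88 years

A = (K − N₀)/N₀ = (15910 − 805)/805 = 18.764.
Solve 15910/(1 + 18.764·e^(−0.114t)) = 12728: 1 + 18.764·e^(−0.114t) = 1.25, so e^(−0.114t) = 0.0133234.
−0.114·t = ln(0.0133234) = -4.3182, so t = 4.3182/0.114 = 37.879.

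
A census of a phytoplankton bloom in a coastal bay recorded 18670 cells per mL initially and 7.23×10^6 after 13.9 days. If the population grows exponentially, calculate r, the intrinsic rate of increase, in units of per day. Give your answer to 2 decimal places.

From N(t) = N₀·e^(rt): e^(r·13.9) = 7.23×10^6/18670 = 387.25.
r·13.9 = ln(387.25) = 5.9591, so r = 5.9591/13.9 = 0.42871.

0.43 per day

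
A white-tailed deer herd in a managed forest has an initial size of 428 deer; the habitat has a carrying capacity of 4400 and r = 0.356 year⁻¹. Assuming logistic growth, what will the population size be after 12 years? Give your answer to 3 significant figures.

A = (K − N₀)/N₀ = (4400 − 428)/428 = 9.2804.
N(t) = K/(1 + A·e^(−rt)) = 4400/(1 + 9.2804×e^(−0.356×12)).
e^(−4.272) = 0.013954; denominator = 1 + 9.2804×0.013954 = 1.1295.
N = 4400/1.1295 = 3895.54.

3900 deer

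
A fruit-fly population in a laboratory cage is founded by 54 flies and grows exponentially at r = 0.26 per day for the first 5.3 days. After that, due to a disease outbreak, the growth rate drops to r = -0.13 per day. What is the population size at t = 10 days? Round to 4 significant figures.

Phase 1: N(5.3) = 54·e^(0.26×5.3) = 54·e^1.378 = 214.216.
Phase 2 runs for 10 − 5.3 = 4.7 days at r = -0.13.
N(10) = 214.216·e^(-0.13×4.7) = 214.216·e^-0.611 = 116.278.

116.3 flies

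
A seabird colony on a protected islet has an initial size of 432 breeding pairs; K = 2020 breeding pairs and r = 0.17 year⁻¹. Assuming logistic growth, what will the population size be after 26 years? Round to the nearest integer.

1934 breeding pairs

A = (K − N₀)/N₀ = (2020 − 432)/432 = 3.6759.
N(t) = K/(1 + A·e^(−rt)) = 2020/(1 + 3.6759×e^(−0.17×26)).
e^(−4.42) = 0.012034; denominator = 1 + 3.6759×0.012034 = 1.0442.
N = 2020/1.0442 = 1934.43.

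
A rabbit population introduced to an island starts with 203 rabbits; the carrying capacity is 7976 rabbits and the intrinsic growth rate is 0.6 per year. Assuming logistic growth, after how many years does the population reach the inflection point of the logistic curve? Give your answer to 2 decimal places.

Logistic growth is fastest at N = K/2 = 3988.
A = (K − N₀)/N₀ = 38.291. Set K/(1 + A·e^(−rt)) = K/2 → A·e^(−rt) = 1.
e^(−0.6t) = 1/38.291 = 0.026116, so t = ln(38.291)/0.6 = 3.6452/0.6 = 6.0753.

6.08 years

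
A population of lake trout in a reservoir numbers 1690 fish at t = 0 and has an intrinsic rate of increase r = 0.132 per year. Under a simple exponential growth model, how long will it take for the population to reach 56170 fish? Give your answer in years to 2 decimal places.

26.54 years

Set N₀·e^(rt) = 56170: e^(0.132·t) = 56170/1690 = 33.237.
0.132·t = ln(33.237) = 3.5037, so t = 3.5037/0.132 = 26.543.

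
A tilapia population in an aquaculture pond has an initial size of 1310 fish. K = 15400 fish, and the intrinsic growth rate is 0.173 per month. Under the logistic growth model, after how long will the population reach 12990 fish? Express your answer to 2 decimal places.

23.47 months

A = (K − N₀)/N₀ = (15400 − 1310)/1310 = 10.756.
Solve 15400/(1 + 10.756·e^(−0.173t)) = 12990: 1 + 10.756·e^(−0.173t) = 1.1855, so e^(−0.173t) = 0.0172492.
−0.173·t = ln(0.0172492) = -4.06, so t = 4.06/0.173 = 23.468.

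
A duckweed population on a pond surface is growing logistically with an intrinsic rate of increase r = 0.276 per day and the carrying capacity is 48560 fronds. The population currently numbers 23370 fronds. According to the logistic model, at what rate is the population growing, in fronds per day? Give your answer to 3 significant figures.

3350 fronds per day

dN/dt = rN(1 − N/K) = 0.276 × 23370 × (1 − 23370/48560).
1 − 23370/48560 = 0.51874; dN/dt = 0.276 × 23370 × 0.51874 = 3345.9.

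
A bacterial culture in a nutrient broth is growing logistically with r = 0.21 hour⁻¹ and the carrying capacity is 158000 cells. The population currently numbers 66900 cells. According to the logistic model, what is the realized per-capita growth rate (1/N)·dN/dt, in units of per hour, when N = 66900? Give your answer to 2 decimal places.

0.12 per hour

(1/N)·dN/dt = r(1 − N/K) = 0.21 × (1 − 66900/158000).
= 0.21 × 0.57658 = 0.12108.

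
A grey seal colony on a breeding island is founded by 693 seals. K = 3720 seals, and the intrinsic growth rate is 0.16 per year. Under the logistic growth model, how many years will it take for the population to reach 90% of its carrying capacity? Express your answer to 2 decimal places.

A = (K − N₀)/N₀ = (3720 − 693)/693 = 4.368.
Solve 3720/(1 + 4.368·e^(−0.16t)) = 3348: 1 + 4.368·e^(−0.16t) = 1.1111, so e^(−0.16t) = 0.0254377.
−0.16·t = ln(0.0254377) = -3.6715, so t = 3.6715/0.16 = 22.947.

22.95 years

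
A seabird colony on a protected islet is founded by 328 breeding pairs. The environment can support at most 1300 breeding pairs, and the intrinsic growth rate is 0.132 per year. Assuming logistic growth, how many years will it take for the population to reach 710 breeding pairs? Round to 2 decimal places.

9.63 years

A = (K − N₀)/N₀ = (1300 − 328)/328 = 2.9634.
Solve 1300/(1 + 2.9634·e^(−0.132t)) = 710: 1 + 2.9634·e^(−0.132t) = 1.831, so e^(−0.132t) = 0.280415.
−0.132·t = ln(0.280415) = -1.2715, so t = 1.2715/0.132 = 9.6325.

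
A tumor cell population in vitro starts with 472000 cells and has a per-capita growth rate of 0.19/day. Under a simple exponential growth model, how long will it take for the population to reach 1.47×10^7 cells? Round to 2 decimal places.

Set N₀·e^(rt) = 1.47×10^7: e^(0.19·t) = 1.47×10^7/472000 = 31.144.
0.19·t = ln(31.144) = 3.4386, so t = 3.4386/0.19 = 18.098.

18.10 days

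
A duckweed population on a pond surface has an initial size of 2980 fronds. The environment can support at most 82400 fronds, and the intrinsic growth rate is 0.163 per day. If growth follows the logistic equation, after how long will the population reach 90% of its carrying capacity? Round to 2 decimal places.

33.62 days

A = (K − N₀)/N₀ = (82400 − 2980)/2980 = 26.651.
Solve 82400/(1 + 26.651·e^(−0.163t)) = 74160: 1 + 26.651·e^(−0.163t) = 1.1111, so e^(−0.163t) = 0.00416911.
−0.163·t = ln(0.00416911) = -5.4801, so t = 5.4801/0.163 = 33.62.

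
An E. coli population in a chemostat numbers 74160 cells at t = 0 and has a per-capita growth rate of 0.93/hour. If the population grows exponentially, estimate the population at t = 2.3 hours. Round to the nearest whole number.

629688 cells

N(t) = N₀·e^(rt) = 74160 × e^(0.93×2.3) = 74160 × e^2.139.
e^2.139 ≈ 8.4909, so N ≈ 74160 × 8.4909 = 629688.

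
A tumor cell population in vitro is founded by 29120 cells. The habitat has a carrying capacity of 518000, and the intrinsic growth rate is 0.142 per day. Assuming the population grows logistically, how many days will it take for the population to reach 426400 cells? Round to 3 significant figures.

A = (K − N₀)/N₀ = (518000 − 29120)/29120 = 16.788.
Solve 518000/(1 + 16.788·e^(−0.142t)) = 426400: 1 + 16.788·e^(−0.142t) = 1.2148, so e^(−0.142t) = 0.0127958.
−0.142·t = ln(0.0127958) = -4.3586, so t = 4.3586/0.142 = 30.695.

30.7 days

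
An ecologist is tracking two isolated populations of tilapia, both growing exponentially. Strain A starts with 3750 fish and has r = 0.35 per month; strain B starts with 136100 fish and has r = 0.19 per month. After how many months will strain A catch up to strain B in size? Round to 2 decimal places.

22.45 months

Set 3750·e^(0.35t) = 136100·e^(0.19t).
e^((0.35 − 0.19)t) = 136100/3750 → e^(0.16·t) = 36.293.
0.16·t = ln(36.293) = 3.5916, so t = 3.5916/0.16 = 22.448.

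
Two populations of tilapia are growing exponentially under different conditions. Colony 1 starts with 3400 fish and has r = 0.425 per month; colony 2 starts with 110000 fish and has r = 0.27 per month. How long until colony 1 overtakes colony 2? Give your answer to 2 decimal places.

22.43 months

Set 3400·e^(0.425t) = 110000·e^(0.27t).
e^((0.425 − 0.27)t) = 110000/3400 → e^(0.155·t) = 32.353.
0.155·t = ln(32.353) = 3.4767, so t = 3.4767/0.155 = 22.43.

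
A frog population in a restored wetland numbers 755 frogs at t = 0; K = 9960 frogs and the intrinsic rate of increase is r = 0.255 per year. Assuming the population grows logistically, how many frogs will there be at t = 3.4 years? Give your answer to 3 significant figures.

A = (K − N₀)/N₀ = (9960 − 755)/755 = 12.192.
N(t) = K/(1 + A·e^(−rt)) = 9960/(1 + 12.192×e^(−0.255×3.4)).
e^(−0.867) = 0.42021; denominator = 1 + 12.192×0.42021 = 6.1232.
N = 9960/6.1232 = 1626.59.

1630 frogs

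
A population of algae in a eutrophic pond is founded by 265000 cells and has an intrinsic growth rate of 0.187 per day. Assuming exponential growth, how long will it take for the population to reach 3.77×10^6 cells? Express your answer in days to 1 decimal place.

Set N₀·e^(rt) = 3.77×10^6: e^(0.187·t) = 3.77×10^6/265000 = 14.226.
0.187·t = ln(14.226) = 2.6551, so t = 2.6551/0.187 = 14.198.

14.2 days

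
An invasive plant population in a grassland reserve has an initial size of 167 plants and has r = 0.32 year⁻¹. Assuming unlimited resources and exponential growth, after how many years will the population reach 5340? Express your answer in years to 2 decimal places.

10.83 years

Set N₀·e^(rt) = 5340: e^(0.32·t) = 5340/167 = 31.976.
0.32·t = ln(31.976) = 3.465, so t = 3.465/0.32 = 10.828.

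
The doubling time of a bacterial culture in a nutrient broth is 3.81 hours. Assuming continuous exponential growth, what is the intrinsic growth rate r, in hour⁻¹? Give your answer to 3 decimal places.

0.182 per hour

r = ln(2)/t_d = 0.6931/3.81 = 0.18193.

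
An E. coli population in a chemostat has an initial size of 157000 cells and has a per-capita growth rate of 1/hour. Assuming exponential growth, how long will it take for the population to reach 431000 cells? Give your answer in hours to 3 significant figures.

Set N₀·e^(rt) = 431000: e^(1·t) = 431000/157000 = 2.7452.
1·t = ln(2.7452) = 1.0099, so t = 1.0099/1 = 1.0099.

1.01 hours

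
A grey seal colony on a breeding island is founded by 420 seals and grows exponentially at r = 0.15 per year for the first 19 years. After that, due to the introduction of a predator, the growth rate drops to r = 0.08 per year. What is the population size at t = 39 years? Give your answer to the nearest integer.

Phase 1: N(19) = 420·e^(0.15×19) = 420·e^2.85 = 7260.87.
Phase 2 runs for 39 − 19 = 20 years at r = 0.08.
N(39) = 7260.87·e^(0.08×20) = 7260.87·e^1.6 = 35963.3.

35963 seals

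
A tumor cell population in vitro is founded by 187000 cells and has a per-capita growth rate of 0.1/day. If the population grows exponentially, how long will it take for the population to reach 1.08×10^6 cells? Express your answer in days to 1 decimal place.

Set N₀·e^(rt) = 1.08×10^6: e^(0.1·t) = 1.08×10^6/187000 = 5.7754.
0.1·t = ln(5.7754) = 1.7536, so t = 1.7536/0.1 = 17.536.

17.5 days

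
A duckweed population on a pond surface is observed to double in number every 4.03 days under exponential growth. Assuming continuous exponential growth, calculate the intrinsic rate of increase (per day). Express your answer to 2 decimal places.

r = ln(2)/t_d = 0.6931/4.03 = 0.172.

0.17 per day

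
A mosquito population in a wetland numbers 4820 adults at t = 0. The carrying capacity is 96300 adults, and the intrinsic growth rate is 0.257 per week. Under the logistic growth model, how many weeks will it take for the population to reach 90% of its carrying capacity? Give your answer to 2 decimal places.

20.00 weeks

A = (K − N₀)/N₀ = (96300 − 4820)/4820 = 18.979.
Solve 96300/(1 + 18.979·e^(−0.257t)) = 86670: 1 + 18.979·e^(−0.257t) = 1.1111, so e^(−0.257t) = 0.00585435.
−0.257·t = ln(0.00585435) = -5.1406, so t = 5.1406/0.257 = 20.002.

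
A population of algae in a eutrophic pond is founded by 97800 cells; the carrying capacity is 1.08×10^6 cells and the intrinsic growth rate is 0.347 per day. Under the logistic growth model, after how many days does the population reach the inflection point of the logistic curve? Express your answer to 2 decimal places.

Logistic growth is fastest at N = K/2 = 540000.
A = (K − N₀)/N₀ = 10.043. Set K/(1 + A·e^(−rt)) = K/2 → A·e^(−rt) = 1.
e^(−0.347t) = 1/10.043 = 0.0995724, so t = ln(10.043)/0.347 = 2.3069/0.347 = 6.648.

6.65 days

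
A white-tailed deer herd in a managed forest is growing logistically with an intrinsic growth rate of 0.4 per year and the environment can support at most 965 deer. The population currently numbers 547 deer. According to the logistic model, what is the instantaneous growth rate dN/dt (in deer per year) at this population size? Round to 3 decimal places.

dN/dt = rN(1 − N/K) = 0.4 × 547 × (1 − 547/965).
1 − 547/965 = 0.43316; dN/dt = 0.4 × 547 × 0.43316 = 94.776.

94.776 deer per year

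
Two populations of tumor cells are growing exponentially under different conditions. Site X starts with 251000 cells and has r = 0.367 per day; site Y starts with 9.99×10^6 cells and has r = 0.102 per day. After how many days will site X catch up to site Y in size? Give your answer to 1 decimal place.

13.9 days

Set 251000·e^(0.367t) = 9.99×10^6·e^(0.102t).
e^((0.367 − 0.102)t) = 9.99×10^6/251000 → e^(0.265·t) = 39.801.
0.265·t = ln(39.801) = 3.6839, so t = 3.6839/0.265 = 13.901.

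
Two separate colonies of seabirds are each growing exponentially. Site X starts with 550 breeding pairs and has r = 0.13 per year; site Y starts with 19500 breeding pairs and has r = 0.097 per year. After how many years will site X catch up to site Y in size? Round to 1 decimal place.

108.1 years

Set 550·e^(0.13t) = 19500·e^(0.097t).
e^((0.13 − 0.097)t) = 19500/550 → e^(0.033·t) = 35.455.
0.033·t = ln(35.455) = 3.5683, so t = 3.5683/0.033 = 108.13.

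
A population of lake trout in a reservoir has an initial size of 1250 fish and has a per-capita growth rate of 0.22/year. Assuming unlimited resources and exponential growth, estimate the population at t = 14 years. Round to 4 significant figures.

N(t) = N₀·e^(rt) = 1250 × e^(0.22×14) = 1250 × e^3.08.
e^3.08 ≈ 21.758, so N ≈ 1250 × 21.758 = 27198.

27200 fish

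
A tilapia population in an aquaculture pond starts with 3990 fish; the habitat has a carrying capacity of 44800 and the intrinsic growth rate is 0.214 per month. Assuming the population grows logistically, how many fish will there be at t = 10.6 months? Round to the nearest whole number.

21765 fish

A = (K − N₀)/N₀ = (44800 − 3990)/3990 = 10.228.
N(t) = K/(1 + A·e^(−rt)) = 44800/(1 + 10.228×e^(−0.214×10.6)).
e^(−2.268) = 0.10348; denominator = 1 + 10.228×0.10348 = 2.0584.
N = 44800/2.0584 = 21764.7.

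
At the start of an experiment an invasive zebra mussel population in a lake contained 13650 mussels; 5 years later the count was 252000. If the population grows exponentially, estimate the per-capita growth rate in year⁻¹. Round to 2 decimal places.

From N(t) = N₀·e^(rt): e^(r·5) = 252000/13650 = 18.462.
r·5 = ln(18.462) = 2.9157, so r = 2.9157/5 = 0.58314.

0.58 per year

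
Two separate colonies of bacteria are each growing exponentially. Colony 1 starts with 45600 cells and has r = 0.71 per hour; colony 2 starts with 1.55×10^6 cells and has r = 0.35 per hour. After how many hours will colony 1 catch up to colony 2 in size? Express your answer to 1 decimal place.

9.8 hours

Set 45600·e^(0.71t) = 1.55×10^6·e^(0.35t).
e^((0.71 − 0.35)t) = 1.55×10^6/45600 → e^(0.36·t) = 33.991.
0.36·t = ln(33.991) = 3.5261, so t = 3.5261/0.36 = 9.7947.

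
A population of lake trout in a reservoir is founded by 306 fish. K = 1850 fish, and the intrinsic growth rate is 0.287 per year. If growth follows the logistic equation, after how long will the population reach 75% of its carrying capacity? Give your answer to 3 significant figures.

A = (K − N₀)/N₀ = (1850 − 306)/306 = 5.0458.
Solve 1850/(1 + 5.0458·e^(−0.287t)) = 1387.5: 1 + 5.0458·e^(−0.287t) = 1.3333, so e^(−0.287t) = 0.0660622.
−0.287·t = ln(0.0660622) = -2.7172, so t = 2.7172/0.287 = 9.4675.

9.47 years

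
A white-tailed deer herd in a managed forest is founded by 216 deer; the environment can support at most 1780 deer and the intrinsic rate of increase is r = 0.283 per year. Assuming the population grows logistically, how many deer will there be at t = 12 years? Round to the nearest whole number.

1432 deer

A = (K − N₀)/N₀ = (1780 − 216)/216 = 7.2407.
N(t) = K/(1 + A·e^(−rt)) = 1780/(1 + 7.2407×e^(−0.283×12)).
e^(−3.396) = 0.033507; denominator = 1 + 7.2407×0.033507 = 1.2426.
N = 1780/1.2426 = 1432.46.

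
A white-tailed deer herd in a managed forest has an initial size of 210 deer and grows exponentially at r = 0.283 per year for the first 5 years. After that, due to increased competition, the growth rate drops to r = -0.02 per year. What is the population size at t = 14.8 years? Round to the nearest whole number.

711 deer

Phase 1: N(5) = 210·e^(0.283×5) = 210·e^1.415 = 864.462.
Phase 2 runs for 14.8 − 5 = 9.8 years at r = -0.02.
N(14.8) = 864.462·e^(-0.02×9.8) = 864.462·e^-0.196 = 710.598.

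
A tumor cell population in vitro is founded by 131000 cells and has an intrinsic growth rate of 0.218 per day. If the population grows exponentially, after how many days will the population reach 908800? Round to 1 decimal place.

8.9 days

Set N₀·e^(rt) = 908800: e^(0.218·t) = 908800/131000 = 6.9374.
0.218·t = ln(6.9374) = 1.9369, so t = 1.9369/0.218 = 8.885.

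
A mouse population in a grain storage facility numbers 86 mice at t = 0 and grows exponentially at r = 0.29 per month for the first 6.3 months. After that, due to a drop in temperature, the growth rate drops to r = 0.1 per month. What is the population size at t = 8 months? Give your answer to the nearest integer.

634 mice

Phase 1: N(6.3) = 86·e^(0.29×6.3) = 86·e^1.827 = 534.508.
Phase 2 runs for 8 − 6.3 = 1.7 months at r = 0.1.
N(8) = 534.508·e^(0.1×1.7) = 534.508·e^0.17 = 633.555.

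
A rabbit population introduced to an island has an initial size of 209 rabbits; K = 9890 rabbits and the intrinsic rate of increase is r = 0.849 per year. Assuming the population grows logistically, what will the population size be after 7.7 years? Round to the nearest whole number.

9268 rabbits

A = (K − N₀)/N₀ = (9890 − 209)/209 = 46.321.
N(t) = K/(1 + A·e^(−rt)) = 9890/(1 + 46.321×e^(−0.849×7.7)).
e^(−6.537) = 0.0014484; denominator = 1 + 46.321×0.0014484 = 1.0671.
N = 9890/1.0671 = 9268.19.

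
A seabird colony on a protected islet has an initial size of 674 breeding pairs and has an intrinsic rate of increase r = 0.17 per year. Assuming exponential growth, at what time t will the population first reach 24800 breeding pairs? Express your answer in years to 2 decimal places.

21.21 years

Set N₀·e^(rt) = 24800: e^(0.17·t) = 24800/674 = 36.795.
0.17·t = ln(36.795) = 3.6054, so t = 3.6054/0.17 = 21.208.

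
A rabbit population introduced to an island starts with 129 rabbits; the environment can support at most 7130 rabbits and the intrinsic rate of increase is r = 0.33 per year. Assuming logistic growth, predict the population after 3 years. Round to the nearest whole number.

337 rabbits

A = (K − N₀)/N₀ = (7130 − 129)/129 = 54.271.
N(t) = K/(1 + A·e^(−rt)) = 7130/(1 + 54.271×e^(−0.33×3)).
e^(−0.99) = 0.37158; denominator = 1 + 54.271×0.37158 = 21.166.
N = 7130/21.166 = 336.862.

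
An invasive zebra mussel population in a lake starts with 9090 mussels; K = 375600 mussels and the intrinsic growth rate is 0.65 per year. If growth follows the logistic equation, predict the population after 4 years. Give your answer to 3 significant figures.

94000 mussels

A = (K − N₀)/N₀ = (375600 − 9090)/9090 = 40.32.
N(t) = K/(1 + A·e^(−rt)) = 375600/(1 + 40.32×e^(−0.65×4)).
e^(−2.6) = 0.074274; denominator = 1 + 40.32×0.074274 = 3.9947.
N = 375600/3.9947 = 94024.1.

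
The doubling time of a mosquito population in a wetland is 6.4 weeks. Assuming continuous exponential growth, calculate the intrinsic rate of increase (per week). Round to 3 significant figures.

0.108 per week

r = ln(2)/t_d = 0.6931/6.4 = 0.1083.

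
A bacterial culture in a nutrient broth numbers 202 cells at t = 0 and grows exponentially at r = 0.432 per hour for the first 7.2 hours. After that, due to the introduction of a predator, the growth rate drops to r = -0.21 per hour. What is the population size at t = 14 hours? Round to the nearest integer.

1086 cells

Phase 1: N(7.2) = 202·e^(0.432×7.2) = 202·e^3.11 = 4530.86.
Phase 2 runs for 14 − 7.2 = 6.8 hours at r = -0.21.
N(14) = 4530.86·e^(-0.21×6.8) = 4530.86·e^-1.428 = 1086.45.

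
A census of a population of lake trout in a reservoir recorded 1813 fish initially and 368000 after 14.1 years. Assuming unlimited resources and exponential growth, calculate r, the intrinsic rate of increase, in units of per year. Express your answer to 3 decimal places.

0.377 per year

From N(t) = N₀·e^(rt): e^(r·14.1) = 368000/1813 = 202.98.
r·14.1 = ln(202.98) = 5.3131, so r = 5.3131/14.1 = 0.37682.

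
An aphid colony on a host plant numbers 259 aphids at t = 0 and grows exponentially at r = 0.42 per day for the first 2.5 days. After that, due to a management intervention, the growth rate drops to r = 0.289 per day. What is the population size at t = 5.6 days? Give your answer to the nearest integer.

1813 aphids

Phase 1: N(2.5) = 259·e^(0.42×2.5) = 259·e^1.05 = 740.132.
Phase 2 runs for 5.6 − 2.5 = 3.1 days at r = 0.289.
N(5.6) = 740.132·e^(0.289×3.1) = 740.132·e^0.8959 = 1812.98.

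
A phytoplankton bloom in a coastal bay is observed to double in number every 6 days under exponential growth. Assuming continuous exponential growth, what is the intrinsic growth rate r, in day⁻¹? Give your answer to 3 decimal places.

0.116 per day

r = ln(2)/t_d = 0.6931/6 = 0.11552.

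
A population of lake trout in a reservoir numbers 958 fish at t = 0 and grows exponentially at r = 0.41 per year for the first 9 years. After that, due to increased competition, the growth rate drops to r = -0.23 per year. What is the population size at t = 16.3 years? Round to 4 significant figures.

7157 fish

Phase 1: N(9) = 958·e^(0.41×9) = 958·e^3.69 = 38363.
Phase 2 runs for 16.3 − 9 = 7.3 years at r = -0.23.
N(16.3) = 38363·e^(-0.23×7.3) = 38363·e^-1.679 = 7157.01.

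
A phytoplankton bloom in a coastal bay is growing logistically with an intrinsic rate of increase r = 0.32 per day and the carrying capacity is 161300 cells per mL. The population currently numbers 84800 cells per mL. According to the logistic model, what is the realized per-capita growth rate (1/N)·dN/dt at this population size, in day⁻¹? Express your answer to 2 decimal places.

0.15 per day

(1/N)·dN/dt = r(1 − N/K) = 0.32 × (1 − 84800/161300).
= 0.32 × 0.47427 = 0.15177.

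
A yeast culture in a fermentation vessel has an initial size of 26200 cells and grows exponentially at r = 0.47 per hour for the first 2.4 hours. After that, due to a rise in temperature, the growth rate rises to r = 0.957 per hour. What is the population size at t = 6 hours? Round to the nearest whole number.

2537563 cells

Phase 1: N(2.4) = 26200·e^(0.47×2.4) = 26200·e^1.128 = 80944.2.
Phase 2 runs for 6 − 2.4 = 3.6 hours at r = 0.957.
N(6) = 80944.2·e^(0.957×3.6) = 80944.2·e^3.445 = 2.537563×10^6.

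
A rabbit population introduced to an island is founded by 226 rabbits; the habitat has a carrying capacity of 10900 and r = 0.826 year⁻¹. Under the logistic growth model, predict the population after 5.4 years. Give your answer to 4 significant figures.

7051 rabbits

A = (K − N₀)/N₀ = (10900 − 226)/226 = 47.23.
N(t) = K/(1 + A·e^(−rt)) = 10900/(1 + 47.23×e^(−0.826×5.4)).
e^(−4.46) = 0.011558; denominator = 1 + 47.23×0.011558 = 1.5459.
N = 10900/1.5459 = 7051.03.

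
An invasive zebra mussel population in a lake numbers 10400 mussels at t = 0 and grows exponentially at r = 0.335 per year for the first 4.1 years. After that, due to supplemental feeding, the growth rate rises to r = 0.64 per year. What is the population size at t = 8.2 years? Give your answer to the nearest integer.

566403 mussels

Phase 1: N(4.1) = 10400·e^(0.335×4.1) = 10400·e^1.373 = 41071.1.
Phase 2 runs for 8.2 − 4.1 = 4.1 years at r = 0.64.
N(8.2) = 41071.1·e^(0.64×4.1) = 41071.1·e^2.624 = 566403.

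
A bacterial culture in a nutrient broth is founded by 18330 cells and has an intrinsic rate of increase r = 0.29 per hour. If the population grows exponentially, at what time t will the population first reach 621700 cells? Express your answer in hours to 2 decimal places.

12.15 hours

Set N₀·e^(rt) = 621700: e^(0.29·t) = 621700/18330 = 33.917.
0.29·t = ln(33.917) = 3.5239, so t = 3.5239/0.29 = 12.151.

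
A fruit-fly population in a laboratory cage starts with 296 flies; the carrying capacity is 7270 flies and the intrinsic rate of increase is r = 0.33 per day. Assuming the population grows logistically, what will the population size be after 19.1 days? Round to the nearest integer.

A = (K − N₀)/N₀ = (7270 − 296)/296 = 23.561.
N(t) = K/(1 + A·e^(−rt)) = 7270/(1 + 23.561×e^(−0.33×19.1)).
e^(−6.303) = 0.0018308; denominator = 1 + 23.561×0.0018308 = 1.0431.
N = 7270/1.0431 = 6969.37.

6969 flies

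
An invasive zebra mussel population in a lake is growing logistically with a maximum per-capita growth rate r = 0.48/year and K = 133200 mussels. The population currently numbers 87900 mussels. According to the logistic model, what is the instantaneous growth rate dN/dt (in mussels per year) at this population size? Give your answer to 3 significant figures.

14300 mussels per year

dN/dt = rN(1 − N/K) = 0.48 × 87900 × (1 − 87900/133200).
1 − 87900/133200 = 0.34009; dN/dt = 0.48 × 87900 × 0.34009 = 14349.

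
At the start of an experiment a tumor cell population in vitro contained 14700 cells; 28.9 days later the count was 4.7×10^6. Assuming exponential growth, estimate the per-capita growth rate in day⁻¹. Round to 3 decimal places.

0.200 per day

From N(t) = N₀·e^(rt): e^(r·28.9) = 4.7×10^6/14700 = 319.73.
r·28.9 = ln(319.73) = 5.7675, so r = 5.7675/28.9 = 0.19957.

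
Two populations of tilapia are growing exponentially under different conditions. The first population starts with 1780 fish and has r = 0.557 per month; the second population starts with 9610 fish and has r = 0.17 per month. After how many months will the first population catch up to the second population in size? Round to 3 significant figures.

Set 1780·e^(0.557t) = 9610·e^(0.17t).
e^((0.557 − 0.17)t) = 9610/1780 → e^(0.387·t) = 5.3989.
0.387·t = ln(5.3989) = 1.6862, so t = 1.6862/0.387 = 4.3571.

4.36 months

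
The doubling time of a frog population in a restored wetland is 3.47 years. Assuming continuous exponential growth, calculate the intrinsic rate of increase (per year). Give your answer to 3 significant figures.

r = ln(2)/t_d = 0.6931/3.47 = 0.19975.

0.200 per year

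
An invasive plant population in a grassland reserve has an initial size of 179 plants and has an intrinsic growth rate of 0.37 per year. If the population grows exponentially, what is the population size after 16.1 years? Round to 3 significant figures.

69200 plants

N(t) = N₀·e^(rt) = 179 × e^(0.37×16.1) = 179 × e^5.957.
e^5.957 ≈ 386.45, so N ≈ 179 × 386.45 = 69174.4.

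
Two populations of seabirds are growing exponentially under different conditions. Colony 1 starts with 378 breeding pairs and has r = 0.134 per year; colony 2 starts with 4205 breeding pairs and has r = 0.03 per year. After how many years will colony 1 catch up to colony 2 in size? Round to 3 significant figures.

Set 378·e^(0.134t) = 4205·e^(0.03t).
e^((0.134 − 0.03)t) = 4205/378 → e^(0.104·t) = 11.124.
0.104·t = ln(11.124) = 2.4091, so t = 2.4091/0.104 = 23.165.

23.2 years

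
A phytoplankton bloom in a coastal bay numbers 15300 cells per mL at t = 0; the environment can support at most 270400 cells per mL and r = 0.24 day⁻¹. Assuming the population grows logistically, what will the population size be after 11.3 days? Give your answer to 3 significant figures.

128000 cells per mL

A = (K − N₀)/N₀ = (270400 − 15300)/15300 = 16.673.
N(t) = K/(1 + A·e^(−rt)) = 270400/(1 + 16.673×e^(−0.24×11.3)).
e^(−2.712) = 0.066404; denominator = 1 + 16.673×0.066404 = 2.1072.
N = 270400/2.1072 = 128324.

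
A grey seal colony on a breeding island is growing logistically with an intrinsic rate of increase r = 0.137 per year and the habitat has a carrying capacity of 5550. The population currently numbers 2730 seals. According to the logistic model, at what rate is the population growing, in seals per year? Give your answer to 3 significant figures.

dN/dt = rN(1 − N/K) = 0.137 × 2730 × (1 − 2730/5550).
1 − 2730/5550 = 0.50811; dN/dt = 0.137 × 2730 × 0.50811 = 190.04.

190 seals per year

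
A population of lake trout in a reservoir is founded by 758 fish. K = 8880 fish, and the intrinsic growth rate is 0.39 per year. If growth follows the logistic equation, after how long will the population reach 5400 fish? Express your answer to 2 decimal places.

7.21 years

A = (K − N₀)/N₀ = (8880 − 758)/758 = 10.715.
Solve 8880/(1 + 10.715·e^(−0.39t)) = 5400: 1 + 10.715·e^(−0.39t) = 1.6444, so e^(−0.39t) = 0.0601439.
−0.39·t = ln(0.0601439) = -2.811, so t = 2.811/0.39 = 7.2077.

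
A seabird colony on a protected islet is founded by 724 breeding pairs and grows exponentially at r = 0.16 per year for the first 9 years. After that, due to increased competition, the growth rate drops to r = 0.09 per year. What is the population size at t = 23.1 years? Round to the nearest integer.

Phase 1: N(9) = 724·e^(0.16×9) = 724·e^1.44 = 3055.78.
Phase 2 runs for 23.1 − 9 = 14.1 years at r = 0.09.
N(23.1) = 3055.78·e^(0.09×14.1) = 3055.78·e^1.269 = 10870.3.

10870 breeding pairs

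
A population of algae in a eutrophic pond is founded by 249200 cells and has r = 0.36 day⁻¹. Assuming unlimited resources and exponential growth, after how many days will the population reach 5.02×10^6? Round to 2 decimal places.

8.34 days

Set N₀·e^(rt) = 5.02×10^6: e^(0.36·t) = 5.02×10^6/249200 = 20.144.
0.36·t = ln(20.144) = 3.0029, so t = 3.0029/0.36 = 8.3415.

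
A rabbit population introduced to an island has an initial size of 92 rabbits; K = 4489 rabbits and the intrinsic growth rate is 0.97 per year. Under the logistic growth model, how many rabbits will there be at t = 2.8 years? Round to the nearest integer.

1079 rabbits

A = (K − N₀)/N₀ = (4489 − 92)/92 = 47.793.
N(t) = K/(1 + A·e^(−rt)) = 4489/(1 + 47.793×e^(−0.97×2.8)).
e^(−2.716) = 0.066139; denominator = 1 + 47.793×0.066139 = 4.161.
N = 4489/4.161 = 1078.83.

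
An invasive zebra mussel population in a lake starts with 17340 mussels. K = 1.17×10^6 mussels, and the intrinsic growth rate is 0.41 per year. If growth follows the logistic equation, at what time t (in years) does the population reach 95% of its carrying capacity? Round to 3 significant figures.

17.4 years

A = (K − N₀)/N₀ = (1.17×10^6 − 17340)/17340 = 66.474.
Solve 1.17×10^6/(1 + 66.474·e^(−0.41t)) = 1.1115×10^6: 1 + 66.474·e^(−0.41t) = 1.0526, so e^(−0.41t) = 0.000791761.
−0.41·t = ln(0.000791761) = -7.1413, so t = 7.1413/0.41 = 17.418.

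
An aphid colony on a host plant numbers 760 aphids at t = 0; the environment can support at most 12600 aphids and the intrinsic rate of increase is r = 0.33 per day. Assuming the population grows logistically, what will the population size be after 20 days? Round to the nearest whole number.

A = (K − N₀)/N₀ = (12600 − 760)/760 = 15.579.
N(t) = K/(1 + A·e^(−rt)) = 12600/(1 + 15.579×e^(−0.33×20)).
e^(−6.6) = 0.0013604; denominator = 1 + 15.579×0.0013604 = 1.0212.
N = 12600/1.0212 = 12338.5.

12339 aphids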